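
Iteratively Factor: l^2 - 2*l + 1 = (l - 1)*(l - 1)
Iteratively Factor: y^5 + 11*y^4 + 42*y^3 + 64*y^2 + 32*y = (y + 4)*(y^4 + 7*y^3 + 14*y^2 + 8*y) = (y + 4)^2*(y^3 + 3*y^2 + 2*y) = (y + 2)*(y + 4)^2*(y^2 + y) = y*(y + 2)*(y + 4)^2*(y + 1)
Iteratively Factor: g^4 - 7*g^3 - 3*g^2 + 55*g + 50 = (g - 5)*(g^3 - 2*g^2 - 13*g - 10) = (g - 5)*(g + 1)*(g^2 - 3*g - 10) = (g - 5)*(g + 1)*(g + 2)*(g - 5)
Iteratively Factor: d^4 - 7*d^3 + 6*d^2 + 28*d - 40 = (d - 5)*(d^3 - 2*d^2 - 4*d + 8) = (d - 5)*(d - 2)*(d^2 - 4) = (d - 5)*(d - 2)^2*(d + 2)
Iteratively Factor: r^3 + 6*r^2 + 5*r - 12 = (r + 3)*(r^2 + 3*r - 4) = (r + 3)*(r + 4)*(r - 1)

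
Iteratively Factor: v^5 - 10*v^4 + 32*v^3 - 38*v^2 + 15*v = (v - 3)*(v^4 - 7*v^3 + 11*v^2 - 5*v) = (v - 3)*(v - 1)*(v^3 - 6*v^2 + 5*v) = (v - 3)*(v - 1)^2*(v^2 - 5*v) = (v - 5)*(v - 3)*(v - 1)^2*(v)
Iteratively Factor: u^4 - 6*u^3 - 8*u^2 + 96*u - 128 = (u - 4)*(u^3 - 2*u^2 - 16*u + 32) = (u - 4)*(u - 2)*(u^2 - 16) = (u - 4)^2*(u - 2)*(u + 4)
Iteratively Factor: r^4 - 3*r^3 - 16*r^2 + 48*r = (r + 4)*(r^3 - 7*r^2 + 12*r) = r*(r + 4)*(r^2 - 7*r + 12) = r*(r - 3)*(r + 4)*(r - 4)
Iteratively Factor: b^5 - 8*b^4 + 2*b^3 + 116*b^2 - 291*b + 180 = (b - 3)*(b^4 - 5*b^3 - 13*b^2 + 77*b - 60) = (b - 5)*(b - 3)*(b^3 - 13*b + 12) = (b - 5)*(b - 3)*(b + 4)*(b^2 - 4*b + 3) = (b - 5)*(b - 3)^2*(b + 4)*(b - 1)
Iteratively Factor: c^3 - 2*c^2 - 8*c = (c)*(c^2 - 2*c - 8) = c*(c + 2)*(c - 4)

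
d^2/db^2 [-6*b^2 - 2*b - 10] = -12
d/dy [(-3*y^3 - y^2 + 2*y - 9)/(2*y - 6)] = (-6*y^3 + 26*y^2 + 6*y + 3)/(2*(y^2 - 6*y + 9))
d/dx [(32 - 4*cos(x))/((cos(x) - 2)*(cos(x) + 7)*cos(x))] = 4*(-2*cos(x)^3 + 19*cos(x)^2 + 80*cos(x) - 112)*sin(x)/((cos(x) - 2)^2*(cos(x) + 7)^2*cos(x)^2)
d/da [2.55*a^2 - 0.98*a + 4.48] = 5.1*a - 0.98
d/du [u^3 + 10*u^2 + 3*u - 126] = 3*u^2 + 20*u + 3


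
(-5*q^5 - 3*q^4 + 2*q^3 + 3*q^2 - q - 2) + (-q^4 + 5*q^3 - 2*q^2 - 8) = -5*q^5 - 4*q^4 + 7*q^3 + q^2 - q - 10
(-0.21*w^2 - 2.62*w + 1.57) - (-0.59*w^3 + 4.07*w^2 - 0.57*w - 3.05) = 0.59*w^3 - 4.28*w^2 - 2.05*w + 4.62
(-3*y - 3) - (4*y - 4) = 1 - 7*y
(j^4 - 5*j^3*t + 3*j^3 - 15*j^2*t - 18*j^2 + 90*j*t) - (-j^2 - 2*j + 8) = j^4 - 5*j^3*t + 3*j^3 - 15*j^2*t - 17*j^2 + 90*j*t + 2*j - 8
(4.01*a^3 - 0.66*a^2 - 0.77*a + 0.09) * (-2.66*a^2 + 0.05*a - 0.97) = -10.6666*a^5 + 1.9561*a^4 - 1.8745*a^3 + 0.3623*a^2 + 0.7514*a - 0.0873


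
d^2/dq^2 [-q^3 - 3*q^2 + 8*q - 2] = -6*q - 6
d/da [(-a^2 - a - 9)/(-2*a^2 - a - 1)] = (-a^2 - 34*a - 8)/(4*a^4 + 4*a^3 + 5*a^2 + 2*a + 1)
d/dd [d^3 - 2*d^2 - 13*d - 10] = 3*d^2 - 4*d - 13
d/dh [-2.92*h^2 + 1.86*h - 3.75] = 1.86 - 5.84*h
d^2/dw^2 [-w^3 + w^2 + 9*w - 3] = 2 - 6*w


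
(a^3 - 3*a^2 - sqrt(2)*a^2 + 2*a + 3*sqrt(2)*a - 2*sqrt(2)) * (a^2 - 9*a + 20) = a^5 - 12*a^4 - sqrt(2)*a^4 + 12*sqrt(2)*a^3 + 49*a^3 - 78*a^2 - 49*sqrt(2)*a^2 + 40*a + 78*sqrt(2)*a - 40*sqrt(2)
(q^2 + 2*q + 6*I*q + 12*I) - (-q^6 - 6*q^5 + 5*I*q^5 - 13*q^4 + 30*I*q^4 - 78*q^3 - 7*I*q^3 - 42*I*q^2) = q^6 + 6*q^5 - 5*I*q^5 + 13*q^4 - 30*I*q^4 + 78*q^3 + 7*I*q^3 + q^2 + 42*I*q^2 + 2*q + 6*I*q + 12*I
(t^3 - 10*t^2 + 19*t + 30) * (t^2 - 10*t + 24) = t^5 - 20*t^4 + 143*t^3 - 400*t^2 + 156*t + 720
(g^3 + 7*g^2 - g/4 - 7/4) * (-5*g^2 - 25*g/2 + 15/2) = -5*g^5 - 95*g^4/2 - 315*g^3/4 + 515*g^2/8 + 20*g - 105/8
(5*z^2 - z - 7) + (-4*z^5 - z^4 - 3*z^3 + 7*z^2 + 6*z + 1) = -4*z^5 - z^4 - 3*z^3 + 12*z^2 + 5*z - 6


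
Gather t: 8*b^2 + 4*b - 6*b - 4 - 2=8*b^2 - 2*b - 6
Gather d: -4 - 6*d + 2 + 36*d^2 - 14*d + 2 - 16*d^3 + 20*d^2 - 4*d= -16*d^3 + 56*d^2 - 24*d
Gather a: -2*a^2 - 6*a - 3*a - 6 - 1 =-2*a^2 - 9*a - 7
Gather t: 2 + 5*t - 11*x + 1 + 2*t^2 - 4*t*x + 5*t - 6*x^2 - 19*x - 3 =2*t^2 + t*(10 - 4*x) - 6*x^2 - 30*x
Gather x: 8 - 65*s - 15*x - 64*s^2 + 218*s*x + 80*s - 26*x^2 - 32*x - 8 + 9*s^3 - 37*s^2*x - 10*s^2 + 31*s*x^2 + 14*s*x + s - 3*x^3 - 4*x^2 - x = 9*s^3 - 74*s^2 + 16*s - 3*x^3 + x^2*(31*s - 30) + x*(-37*s^2 + 232*s - 48)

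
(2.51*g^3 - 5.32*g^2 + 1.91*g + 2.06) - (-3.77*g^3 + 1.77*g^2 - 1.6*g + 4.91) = 6.28*g^3 - 7.09*g^2 + 3.51*g - 2.85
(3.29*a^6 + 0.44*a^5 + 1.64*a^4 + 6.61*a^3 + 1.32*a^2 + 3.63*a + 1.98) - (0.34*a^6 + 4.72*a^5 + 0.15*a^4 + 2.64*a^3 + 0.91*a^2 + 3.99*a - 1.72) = 2.95*a^6 - 4.28*a^5 + 1.49*a^4 + 3.97*a^3 + 0.41*a^2 - 0.36*a + 3.7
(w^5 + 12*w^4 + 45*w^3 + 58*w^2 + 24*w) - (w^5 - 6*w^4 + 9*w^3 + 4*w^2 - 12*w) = 18*w^4 + 36*w^3 + 54*w^2 + 36*w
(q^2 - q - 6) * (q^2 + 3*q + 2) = q^4 + 2*q^3 - 7*q^2 - 20*q - 12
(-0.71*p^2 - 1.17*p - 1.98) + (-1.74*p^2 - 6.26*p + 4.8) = -2.45*p^2 - 7.43*p + 2.82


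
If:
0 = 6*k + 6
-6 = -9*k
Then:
No Solution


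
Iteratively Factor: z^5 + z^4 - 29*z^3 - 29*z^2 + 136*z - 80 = (z + 4)*(z^4 - 3*z^3 - 17*z^2 + 39*z - 20) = (z - 1)*(z + 4)*(z^3 - 2*z^2 - 19*z + 20) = (z - 1)*(z + 4)^2*(z^2 - 6*z + 5) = (z - 5)*(z - 1)*(z + 4)^2*(z - 1)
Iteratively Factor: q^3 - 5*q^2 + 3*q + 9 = (q - 3)*(q^2 - 2*q - 3) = (q - 3)^2*(q + 1)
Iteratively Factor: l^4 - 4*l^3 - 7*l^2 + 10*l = (l + 2)*(l^3 - 6*l^2 + 5*l) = (l - 1)*(l + 2)*(l^2 - 5*l) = l*(l - 1)*(l + 2)*(l - 5)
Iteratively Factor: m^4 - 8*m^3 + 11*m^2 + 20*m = (m + 1)*(m^3 - 9*m^2 + 20*m) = m*(m + 1)*(m^2 - 9*m + 20) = m*(m - 5)*(m + 1)*(m - 4)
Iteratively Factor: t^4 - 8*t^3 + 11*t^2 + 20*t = (t - 4)*(t^3 - 4*t^2 - 5*t) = t*(t - 4)*(t^2 - 4*t - 5) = t*(t - 5)*(t - 4)*(t + 1)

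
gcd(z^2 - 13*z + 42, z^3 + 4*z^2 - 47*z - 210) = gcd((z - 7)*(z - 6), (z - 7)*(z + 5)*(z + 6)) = z - 7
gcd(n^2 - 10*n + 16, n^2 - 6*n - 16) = n - 8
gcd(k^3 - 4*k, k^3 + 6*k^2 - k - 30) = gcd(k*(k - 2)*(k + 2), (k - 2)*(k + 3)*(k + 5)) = k - 2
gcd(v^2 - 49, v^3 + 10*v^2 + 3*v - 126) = v + 7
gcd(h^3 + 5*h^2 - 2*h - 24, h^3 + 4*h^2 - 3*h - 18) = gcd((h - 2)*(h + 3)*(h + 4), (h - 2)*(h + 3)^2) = h^2 + h - 6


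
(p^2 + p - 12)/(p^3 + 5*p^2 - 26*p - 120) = (p - 3)/(p^2 + p - 30)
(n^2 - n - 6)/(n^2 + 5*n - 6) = (n^2 - n - 6)/(n^2 + 5*n - 6)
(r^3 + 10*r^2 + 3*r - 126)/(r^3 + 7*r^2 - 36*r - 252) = (r - 3)/(r - 6)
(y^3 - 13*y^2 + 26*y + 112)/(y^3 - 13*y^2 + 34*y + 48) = (y^2 - 5*y - 14)/(y^2 - 5*y - 6)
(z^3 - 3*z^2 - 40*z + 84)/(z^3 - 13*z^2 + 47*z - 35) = (z^2 + 4*z - 12)/(z^2 - 6*z + 5)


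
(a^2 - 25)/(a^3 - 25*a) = 1/a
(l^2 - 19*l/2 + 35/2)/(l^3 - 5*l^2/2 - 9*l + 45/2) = (l - 7)/(l^2 - 9)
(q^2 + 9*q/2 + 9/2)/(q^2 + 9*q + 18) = (q + 3/2)/(q + 6)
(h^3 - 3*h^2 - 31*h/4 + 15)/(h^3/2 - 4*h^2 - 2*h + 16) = (4*h^3 - 12*h^2 - 31*h + 60)/(2*(h^3 - 8*h^2 - 4*h + 32))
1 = 1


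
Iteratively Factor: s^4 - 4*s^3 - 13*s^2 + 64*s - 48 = (s + 4)*(s^3 - 8*s^2 + 19*s - 12) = (s - 1)*(s + 4)*(s^2 - 7*s + 12) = (s - 4)*(s - 1)*(s + 4)*(s - 3)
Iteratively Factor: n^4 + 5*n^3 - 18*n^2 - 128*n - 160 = (n + 4)*(n^3 + n^2 - 22*n - 40) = (n - 5)*(n + 4)*(n^2 + 6*n + 8) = (n - 5)*(n + 4)^2*(n + 2)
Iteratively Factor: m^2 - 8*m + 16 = (m - 4)*(m - 4)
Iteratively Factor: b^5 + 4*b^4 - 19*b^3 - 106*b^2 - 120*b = (b)*(b^4 + 4*b^3 - 19*b^2 - 106*b - 120) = b*(b + 4)*(b^3 - 19*b - 30) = b*(b + 2)*(b + 4)*(b^2 - 2*b - 15) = b*(b + 2)*(b + 3)*(b + 4)*(b - 5)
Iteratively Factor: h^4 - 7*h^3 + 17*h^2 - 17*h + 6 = (h - 1)*(h^3 - 6*h^2 + 11*h - 6) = (h - 3)*(h - 1)*(h^2 - 3*h + 2) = (h - 3)*(h - 1)^2*(h - 2)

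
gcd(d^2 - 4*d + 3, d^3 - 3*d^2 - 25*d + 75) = d - 3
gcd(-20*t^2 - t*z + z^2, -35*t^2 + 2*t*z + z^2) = -5*t + z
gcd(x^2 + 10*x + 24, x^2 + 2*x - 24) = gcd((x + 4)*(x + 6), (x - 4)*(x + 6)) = x + 6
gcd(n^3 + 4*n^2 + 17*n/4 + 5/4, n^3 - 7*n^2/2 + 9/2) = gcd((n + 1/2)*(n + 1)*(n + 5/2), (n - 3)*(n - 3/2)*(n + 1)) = n + 1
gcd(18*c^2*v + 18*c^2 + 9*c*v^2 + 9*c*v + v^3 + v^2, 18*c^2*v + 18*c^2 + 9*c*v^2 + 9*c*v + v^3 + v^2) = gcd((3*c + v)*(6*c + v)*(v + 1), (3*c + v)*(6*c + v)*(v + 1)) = 18*c^2*v + 18*c^2 + 9*c*v^2 + 9*c*v + v^3 + v^2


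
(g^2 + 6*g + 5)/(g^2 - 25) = (g + 1)/(g - 5)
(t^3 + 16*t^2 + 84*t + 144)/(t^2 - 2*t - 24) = (t^2 + 12*t + 36)/(t - 6)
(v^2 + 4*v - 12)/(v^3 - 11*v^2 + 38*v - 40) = (v + 6)/(v^2 - 9*v + 20)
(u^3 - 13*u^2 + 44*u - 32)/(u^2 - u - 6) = (-u^3 + 13*u^2 - 44*u + 32)/(-u^2 + u + 6)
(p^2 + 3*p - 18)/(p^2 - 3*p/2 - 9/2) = 2*(p + 6)/(2*p + 3)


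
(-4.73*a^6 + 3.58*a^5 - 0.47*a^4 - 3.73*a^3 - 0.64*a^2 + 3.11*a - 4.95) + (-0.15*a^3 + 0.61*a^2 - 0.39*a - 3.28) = -4.73*a^6 + 3.58*a^5 - 0.47*a^4 - 3.88*a^3 - 0.03*a^2 + 2.72*a - 8.23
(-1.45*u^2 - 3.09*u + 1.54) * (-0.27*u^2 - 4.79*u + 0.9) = 0.3915*u^4 + 7.7798*u^3 + 13.0803*u^2 - 10.1576*u + 1.386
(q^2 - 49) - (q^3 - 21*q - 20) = -q^3 + q^2 + 21*q - 29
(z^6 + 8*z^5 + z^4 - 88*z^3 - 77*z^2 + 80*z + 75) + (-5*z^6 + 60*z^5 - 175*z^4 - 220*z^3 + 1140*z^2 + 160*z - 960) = -4*z^6 + 68*z^5 - 174*z^4 - 308*z^3 + 1063*z^2 + 240*z - 885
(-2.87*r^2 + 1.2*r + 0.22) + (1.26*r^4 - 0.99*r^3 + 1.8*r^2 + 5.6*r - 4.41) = 1.26*r^4 - 0.99*r^3 - 1.07*r^2 + 6.8*r - 4.19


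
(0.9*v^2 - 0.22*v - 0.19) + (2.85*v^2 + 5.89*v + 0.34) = 3.75*v^2 + 5.67*v + 0.15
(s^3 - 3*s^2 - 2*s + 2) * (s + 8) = s^4 + 5*s^3 - 26*s^2 - 14*s + 16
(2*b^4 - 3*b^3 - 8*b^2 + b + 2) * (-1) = -2*b^4 + 3*b^3 + 8*b^2 - b - 2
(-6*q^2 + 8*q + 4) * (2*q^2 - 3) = -12*q^4 + 16*q^3 + 26*q^2 - 24*q - 12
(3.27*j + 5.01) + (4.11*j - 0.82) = 7.38*j + 4.19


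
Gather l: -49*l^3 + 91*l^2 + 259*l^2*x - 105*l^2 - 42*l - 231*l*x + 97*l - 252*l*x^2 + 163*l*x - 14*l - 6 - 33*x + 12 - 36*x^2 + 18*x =-49*l^3 + l^2*(259*x - 14) + l*(-252*x^2 - 68*x + 41) - 36*x^2 - 15*x + 6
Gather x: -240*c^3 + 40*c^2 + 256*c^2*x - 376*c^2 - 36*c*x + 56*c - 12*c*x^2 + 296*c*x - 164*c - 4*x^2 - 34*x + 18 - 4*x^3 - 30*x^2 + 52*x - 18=-240*c^3 - 336*c^2 - 108*c - 4*x^3 + x^2*(-12*c - 34) + x*(256*c^2 + 260*c + 18)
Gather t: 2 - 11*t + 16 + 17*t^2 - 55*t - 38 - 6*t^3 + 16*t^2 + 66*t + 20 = -6*t^3 + 33*t^2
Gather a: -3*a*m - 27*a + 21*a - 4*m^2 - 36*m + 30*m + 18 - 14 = a*(-3*m - 6) - 4*m^2 - 6*m + 4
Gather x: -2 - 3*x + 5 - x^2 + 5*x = -x^2 + 2*x + 3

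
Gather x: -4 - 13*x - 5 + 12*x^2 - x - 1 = 12*x^2 - 14*x - 10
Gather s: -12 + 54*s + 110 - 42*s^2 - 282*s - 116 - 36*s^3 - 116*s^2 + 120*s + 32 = -36*s^3 - 158*s^2 - 108*s + 14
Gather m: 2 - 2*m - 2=-2*m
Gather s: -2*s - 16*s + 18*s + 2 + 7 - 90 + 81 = 0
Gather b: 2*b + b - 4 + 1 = 3*b - 3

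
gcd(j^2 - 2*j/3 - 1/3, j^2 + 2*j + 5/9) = j + 1/3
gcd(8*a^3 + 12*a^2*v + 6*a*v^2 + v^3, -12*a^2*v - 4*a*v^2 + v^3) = 2*a + v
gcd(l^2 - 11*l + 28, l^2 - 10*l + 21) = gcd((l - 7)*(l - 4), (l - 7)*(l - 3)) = l - 7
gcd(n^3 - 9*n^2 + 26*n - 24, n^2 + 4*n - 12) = n - 2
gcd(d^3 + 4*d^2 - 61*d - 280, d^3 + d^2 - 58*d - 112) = d^2 - d - 56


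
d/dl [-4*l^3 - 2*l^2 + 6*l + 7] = -12*l^2 - 4*l + 6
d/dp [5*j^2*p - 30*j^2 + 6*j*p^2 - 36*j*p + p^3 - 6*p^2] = 5*j^2 + 12*j*p - 36*j + 3*p^2 - 12*p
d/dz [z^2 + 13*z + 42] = 2*z + 13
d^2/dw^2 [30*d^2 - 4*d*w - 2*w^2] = -4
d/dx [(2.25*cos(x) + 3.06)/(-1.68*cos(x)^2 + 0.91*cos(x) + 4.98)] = (3.78*sin(x)^2 - 10.2816*cos(x) - 12.2004)*sin(x)/(-1.68*cos(x)^2 + 0.91*cos(x) + 4.98)^2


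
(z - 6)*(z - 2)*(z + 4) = z^3 - 4*z^2 - 20*z + 48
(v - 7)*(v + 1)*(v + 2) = v^3 - 4*v^2 - 19*v - 14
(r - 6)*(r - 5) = r^2 - 11*r + 30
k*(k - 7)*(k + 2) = k^3 - 5*k^2 - 14*k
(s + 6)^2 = s^2 + 12*s + 36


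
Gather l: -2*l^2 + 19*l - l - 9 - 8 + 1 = -2*l^2 + 18*l - 16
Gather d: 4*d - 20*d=-16*d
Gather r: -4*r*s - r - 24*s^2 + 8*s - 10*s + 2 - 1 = r*(-4*s - 1) - 24*s^2 - 2*s + 1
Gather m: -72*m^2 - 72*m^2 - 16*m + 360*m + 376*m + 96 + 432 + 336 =-144*m^2 + 720*m + 864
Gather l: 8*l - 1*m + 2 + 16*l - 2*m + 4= 24*l - 3*m + 6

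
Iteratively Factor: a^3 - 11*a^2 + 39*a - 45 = (a - 3)*(a^2 - 8*a + 15) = (a - 5)*(a - 3)*(a - 3)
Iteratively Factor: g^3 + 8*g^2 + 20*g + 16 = (g + 2)*(g^2 + 6*g + 8) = (g + 2)^2*(g + 4)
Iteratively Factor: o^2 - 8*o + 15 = (o - 3)*(o - 5)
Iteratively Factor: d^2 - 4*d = (d - 4)*(d)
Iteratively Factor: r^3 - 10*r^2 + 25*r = (r - 5)*(r^2 - 5*r) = (r - 5)^2*(r)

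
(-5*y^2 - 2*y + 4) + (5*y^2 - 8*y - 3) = 1 - 10*y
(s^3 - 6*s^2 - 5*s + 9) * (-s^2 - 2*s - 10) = -s^5 + 4*s^4 + 7*s^3 + 61*s^2 + 32*s - 90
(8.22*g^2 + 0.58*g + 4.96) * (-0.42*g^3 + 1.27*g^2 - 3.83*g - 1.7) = -3.4524*g^5 + 10.1958*g^4 - 32.8292*g^3 - 9.8962*g^2 - 19.9828*g - 8.432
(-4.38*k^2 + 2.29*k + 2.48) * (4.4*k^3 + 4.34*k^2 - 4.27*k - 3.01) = -19.272*k^5 - 8.9332*k^4 + 39.5532*k^3 + 14.1687*k^2 - 17.4825*k - 7.4648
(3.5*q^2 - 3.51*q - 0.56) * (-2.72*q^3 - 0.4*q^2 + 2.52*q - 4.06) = -9.52*q^5 + 8.1472*q^4 + 11.7472*q^3 - 22.8312*q^2 + 12.8394*q + 2.2736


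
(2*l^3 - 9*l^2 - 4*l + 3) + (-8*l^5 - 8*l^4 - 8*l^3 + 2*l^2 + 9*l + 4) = -8*l^5 - 8*l^4 - 6*l^3 - 7*l^2 + 5*l + 7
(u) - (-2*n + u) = 2*n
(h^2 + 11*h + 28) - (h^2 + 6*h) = 5*h + 28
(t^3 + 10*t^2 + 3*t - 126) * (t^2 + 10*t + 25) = t^5 + 20*t^4 + 128*t^3 + 154*t^2 - 1185*t - 3150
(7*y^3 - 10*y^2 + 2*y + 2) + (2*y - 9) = 7*y^3 - 10*y^2 + 4*y - 7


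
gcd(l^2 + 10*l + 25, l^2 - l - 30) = l + 5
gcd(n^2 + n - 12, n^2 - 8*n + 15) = n - 3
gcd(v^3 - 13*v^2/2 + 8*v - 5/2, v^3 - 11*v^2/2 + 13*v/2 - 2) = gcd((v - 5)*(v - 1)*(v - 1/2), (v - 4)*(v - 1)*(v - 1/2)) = v^2 - 3*v/2 + 1/2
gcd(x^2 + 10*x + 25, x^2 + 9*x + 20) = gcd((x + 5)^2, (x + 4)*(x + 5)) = x + 5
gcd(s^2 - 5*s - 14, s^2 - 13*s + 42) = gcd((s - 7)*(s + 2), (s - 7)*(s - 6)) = s - 7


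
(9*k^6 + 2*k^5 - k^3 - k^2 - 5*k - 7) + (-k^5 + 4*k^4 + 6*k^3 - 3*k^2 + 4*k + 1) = 9*k^6 + k^5 + 4*k^4 + 5*k^3 - 4*k^2 - k - 6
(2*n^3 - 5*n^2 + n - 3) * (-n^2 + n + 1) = -2*n^5 + 7*n^4 - 4*n^3 - n^2 - 2*n - 3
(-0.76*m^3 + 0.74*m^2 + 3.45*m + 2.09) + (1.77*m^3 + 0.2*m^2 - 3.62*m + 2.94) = 1.01*m^3 + 0.94*m^2 - 0.17*m + 5.03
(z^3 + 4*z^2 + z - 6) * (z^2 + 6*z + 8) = z^5 + 10*z^4 + 33*z^3 + 32*z^2 - 28*z - 48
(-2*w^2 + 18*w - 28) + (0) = -2*w^2 + 18*w - 28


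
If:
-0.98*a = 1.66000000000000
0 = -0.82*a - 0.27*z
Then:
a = -1.69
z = 5.14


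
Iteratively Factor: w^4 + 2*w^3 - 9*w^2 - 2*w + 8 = (w - 2)*(w^3 + 4*w^2 - w - 4) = (w - 2)*(w + 1)*(w^2 + 3*w - 4) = (w - 2)*(w + 1)*(w + 4)*(w - 1)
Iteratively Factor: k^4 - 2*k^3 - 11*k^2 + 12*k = (k - 1)*(k^3 - k^2 - 12*k) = (k - 4)*(k - 1)*(k^2 + 3*k) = k*(k - 4)*(k - 1)*(k + 3)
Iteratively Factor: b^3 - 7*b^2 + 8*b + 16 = (b - 4)*(b^2 - 3*b - 4) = (b - 4)^2*(b + 1)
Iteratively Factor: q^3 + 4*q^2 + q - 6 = (q + 3)*(q^2 + q - 2) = (q + 2)*(q + 3)*(q - 1)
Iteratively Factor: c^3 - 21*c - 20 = (c - 5)*(c^2 + 5*c + 4) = (c - 5)*(c + 1)*(c + 4)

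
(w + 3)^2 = w^2 + 6*w + 9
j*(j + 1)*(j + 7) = j^3 + 8*j^2 + 7*j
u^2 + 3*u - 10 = (u - 2)*(u + 5)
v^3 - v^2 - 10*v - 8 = (v - 4)*(v + 1)*(v + 2)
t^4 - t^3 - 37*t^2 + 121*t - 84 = (t - 4)*(t - 3)*(t - 1)*(t + 7)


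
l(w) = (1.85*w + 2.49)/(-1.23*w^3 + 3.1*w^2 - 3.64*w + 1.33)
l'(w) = (1.85*w + 2.49)*(3.69*w^2 - 6.2*w + 3.64)/(-1.23*w^3 + 3.1*w^2 - 3.64*w + 1.33)^2 + 1.85/(-1.23*w^3 + 3.1*w^2 - 3.64*w + 1.33) = (4.551*w^3 + 3.4531*w^2 - 15.438*w + 11.5241)/(1.5129*w^6 - 7.626*w^5 + 18.5644*w^4 - 25.8398*w^3 + 21.4956*w^2 - 9.6824*w + 1.7689)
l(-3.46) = -0.04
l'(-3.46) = -0.01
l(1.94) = -2.00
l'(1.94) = 3.00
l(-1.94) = -0.04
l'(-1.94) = 0.03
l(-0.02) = 1.75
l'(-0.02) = 6.00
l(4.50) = -0.17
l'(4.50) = 0.10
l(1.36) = -5.10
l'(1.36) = 8.70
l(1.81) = -2.44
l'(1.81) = 3.81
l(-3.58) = -0.04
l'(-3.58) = -0.01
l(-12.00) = -0.01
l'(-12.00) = -0.00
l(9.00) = -0.03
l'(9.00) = 0.01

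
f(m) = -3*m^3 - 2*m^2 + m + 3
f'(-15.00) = -1964.00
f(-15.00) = 9663.00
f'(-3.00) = -68.00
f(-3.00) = 63.00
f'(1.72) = -32.51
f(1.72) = -16.46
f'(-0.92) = -2.94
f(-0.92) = 2.72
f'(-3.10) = -73.09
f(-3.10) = 70.05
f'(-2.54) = -46.90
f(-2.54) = 36.72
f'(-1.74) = -19.29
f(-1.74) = 11.01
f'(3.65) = -133.50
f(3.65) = -165.88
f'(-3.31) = -84.36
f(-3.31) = 86.57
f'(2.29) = -55.36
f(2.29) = -41.23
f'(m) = -9*m^2 - 4*m + 1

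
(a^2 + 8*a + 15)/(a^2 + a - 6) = (a + 5)/(a - 2)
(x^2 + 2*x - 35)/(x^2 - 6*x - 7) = (-x^2 - 2*x + 35)/(-x^2 + 6*x + 7)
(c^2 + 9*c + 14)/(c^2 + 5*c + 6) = (c + 7)/(c + 3)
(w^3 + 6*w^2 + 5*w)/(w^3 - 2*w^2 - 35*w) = (w + 1)/(w - 7)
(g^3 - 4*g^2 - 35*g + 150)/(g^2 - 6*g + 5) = (g^2 + g - 30)/(g - 1)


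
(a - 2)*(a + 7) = a^2 + 5*a - 14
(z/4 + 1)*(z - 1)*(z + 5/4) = z^3/4 + 17*z^2/16 - z/16 - 5/4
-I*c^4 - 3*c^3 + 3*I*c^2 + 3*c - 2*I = (c - 1)*(c - 2*I)*(c - I)*(-I*c - I)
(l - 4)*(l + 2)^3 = l^4 + 2*l^3 - 12*l^2 - 40*l - 32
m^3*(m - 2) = m^4 - 2*m^3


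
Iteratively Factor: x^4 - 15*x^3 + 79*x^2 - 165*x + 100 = (x - 5)*(x^3 - 10*x^2 + 29*x - 20) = (x - 5)*(x - 4)*(x^2 - 6*x + 5) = (x - 5)*(x - 4)*(x - 1)*(x - 5)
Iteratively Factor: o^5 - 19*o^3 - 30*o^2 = (o)*(o^4 - 19*o^2 - 30*o) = o^2*(o^3 - 19*o - 30) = o^2*(o + 3)*(o^2 - 3*o - 10) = o^2*(o + 2)*(o + 3)*(o - 5)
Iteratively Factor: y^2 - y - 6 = (y + 2)*(y - 3)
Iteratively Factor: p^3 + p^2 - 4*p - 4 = (p + 1)*(p^2 - 4) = (p + 1)*(p + 2)*(p - 2)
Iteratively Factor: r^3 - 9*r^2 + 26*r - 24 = (r - 2)*(r^2 - 7*r + 12) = (r - 4)*(r - 2)*(r - 3)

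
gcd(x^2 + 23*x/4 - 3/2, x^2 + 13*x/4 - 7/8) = x - 1/4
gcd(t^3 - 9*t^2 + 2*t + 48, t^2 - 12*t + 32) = t - 8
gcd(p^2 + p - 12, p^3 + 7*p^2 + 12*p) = p + 4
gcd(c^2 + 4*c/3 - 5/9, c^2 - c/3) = c - 1/3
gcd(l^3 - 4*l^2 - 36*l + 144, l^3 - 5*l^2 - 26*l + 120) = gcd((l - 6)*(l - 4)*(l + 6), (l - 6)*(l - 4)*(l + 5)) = l^2 - 10*l + 24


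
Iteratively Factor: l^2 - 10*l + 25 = (l - 5)*(l - 5)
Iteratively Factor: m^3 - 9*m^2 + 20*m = (m - 4)*(m^2 - 5*m) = m*(m - 4)*(m - 5)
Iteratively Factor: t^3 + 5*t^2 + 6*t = (t + 2)*(t^2 + 3*t) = (t + 2)*(t + 3)*(t)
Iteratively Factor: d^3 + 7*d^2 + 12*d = (d + 3)*(d^2 + 4*d) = d*(d + 3)*(d + 4)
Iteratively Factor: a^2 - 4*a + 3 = (a - 3)*(a - 1)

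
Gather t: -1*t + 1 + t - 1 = 0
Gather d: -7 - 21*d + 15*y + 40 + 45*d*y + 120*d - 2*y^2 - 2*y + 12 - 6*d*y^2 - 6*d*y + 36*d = d*(-6*y^2 + 39*y + 135) - 2*y^2 + 13*y + 45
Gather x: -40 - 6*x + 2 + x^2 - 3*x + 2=x^2 - 9*x - 36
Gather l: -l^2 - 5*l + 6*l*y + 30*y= -l^2 + l*(6*y - 5) + 30*y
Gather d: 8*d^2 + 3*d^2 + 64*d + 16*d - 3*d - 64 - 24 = 11*d^2 + 77*d - 88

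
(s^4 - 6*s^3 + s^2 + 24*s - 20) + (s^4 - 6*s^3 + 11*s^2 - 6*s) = 2*s^4 - 12*s^3 + 12*s^2 + 18*s - 20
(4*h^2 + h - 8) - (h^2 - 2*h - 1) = 3*h^2 + 3*h - 7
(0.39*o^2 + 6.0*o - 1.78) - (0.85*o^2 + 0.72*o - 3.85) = -0.46*o^2 + 5.28*o + 2.07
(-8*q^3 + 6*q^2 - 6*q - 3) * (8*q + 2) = -64*q^4 + 32*q^3 - 36*q^2 - 36*q - 6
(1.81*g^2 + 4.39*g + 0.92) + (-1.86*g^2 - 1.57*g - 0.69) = -0.05*g^2 + 2.82*g + 0.23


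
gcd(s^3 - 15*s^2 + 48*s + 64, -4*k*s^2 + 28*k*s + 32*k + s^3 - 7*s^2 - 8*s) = s^2 - 7*s - 8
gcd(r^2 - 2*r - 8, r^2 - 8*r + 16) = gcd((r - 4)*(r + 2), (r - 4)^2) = r - 4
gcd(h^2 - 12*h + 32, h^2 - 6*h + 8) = h - 4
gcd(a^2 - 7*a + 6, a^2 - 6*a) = a - 6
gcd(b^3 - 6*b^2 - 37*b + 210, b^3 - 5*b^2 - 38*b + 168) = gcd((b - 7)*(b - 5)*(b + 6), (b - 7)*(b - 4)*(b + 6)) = b^2 - b - 42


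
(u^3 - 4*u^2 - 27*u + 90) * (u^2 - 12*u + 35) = u^5 - 16*u^4 + 56*u^3 + 274*u^2 - 2025*u + 3150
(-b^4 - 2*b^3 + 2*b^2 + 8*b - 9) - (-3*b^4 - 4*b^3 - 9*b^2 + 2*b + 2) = 2*b^4 + 2*b^3 + 11*b^2 + 6*b - 11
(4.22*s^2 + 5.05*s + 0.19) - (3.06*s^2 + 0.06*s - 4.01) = 1.16*s^2 + 4.99*s + 4.2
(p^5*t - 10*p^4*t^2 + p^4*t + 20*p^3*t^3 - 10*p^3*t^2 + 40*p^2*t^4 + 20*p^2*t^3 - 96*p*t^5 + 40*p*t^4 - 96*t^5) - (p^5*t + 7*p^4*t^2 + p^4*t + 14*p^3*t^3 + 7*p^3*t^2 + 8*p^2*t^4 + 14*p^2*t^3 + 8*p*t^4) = -17*p^4*t^2 + 6*p^3*t^3 - 17*p^3*t^2 + 32*p^2*t^4 + 6*p^2*t^3 - 96*p*t^5 + 32*p*t^4 - 96*t^5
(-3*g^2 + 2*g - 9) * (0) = 0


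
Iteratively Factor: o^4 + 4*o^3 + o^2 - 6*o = (o + 3)*(o^3 + o^2 - 2*o) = o*(o + 3)*(o^2 + o - 2) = o*(o + 2)*(o + 3)*(o - 1)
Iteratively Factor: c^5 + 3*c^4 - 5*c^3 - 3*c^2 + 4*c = (c)*(c^4 + 3*c^3 - 5*c^2 - 3*c + 4) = c*(c + 4)*(c^3 - c^2 - c + 1) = c*(c - 1)*(c + 4)*(c^2 - 1) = c*(c - 1)*(c + 1)*(c + 4)*(c - 1)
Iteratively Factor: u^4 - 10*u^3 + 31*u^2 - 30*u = (u - 5)*(u^3 - 5*u^2 + 6*u) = (u - 5)*(u - 2)*(u^2 - 3*u) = u*(u - 5)*(u - 2)*(u - 3)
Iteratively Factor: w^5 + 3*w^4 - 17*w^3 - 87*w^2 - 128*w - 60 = (w + 1)*(w^4 + 2*w^3 - 19*w^2 - 68*w - 60) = (w - 5)*(w + 1)*(w^3 + 7*w^2 + 16*w + 12) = (w - 5)*(w + 1)*(w + 2)*(w^2 + 5*w + 6) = (w - 5)*(w + 1)*(w + 2)*(w + 3)*(w + 2)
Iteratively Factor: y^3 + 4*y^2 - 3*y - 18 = (y + 3)*(y^2 + y - 6) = (y - 2)*(y + 3)*(y + 3)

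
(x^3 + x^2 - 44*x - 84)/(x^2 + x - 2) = (x^2 - x - 42)/(x - 1)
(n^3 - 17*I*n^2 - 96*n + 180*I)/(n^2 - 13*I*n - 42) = (n^2 - 11*I*n - 30)/(n - 7*I)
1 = 1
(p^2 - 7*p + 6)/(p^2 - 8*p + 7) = (p - 6)/(p - 7)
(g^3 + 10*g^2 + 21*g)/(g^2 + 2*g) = (g^2 + 10*g + 21)/(g + 2)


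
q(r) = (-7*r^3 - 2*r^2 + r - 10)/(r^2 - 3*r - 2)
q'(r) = (3 - 2*r)*(-7*r^3 - 2*r^2 + r - 10)/(r^2 - 3*r - 2)^2 + (-21*r^2 - 4*r + 1)/(r^2 - 3*r - 2)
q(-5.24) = 22.75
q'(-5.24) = -6.02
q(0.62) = 3.40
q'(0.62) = 1.03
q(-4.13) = 16.21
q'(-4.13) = -5.76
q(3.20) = 188.72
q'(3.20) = 638.59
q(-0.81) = -7.74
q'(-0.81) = -41.69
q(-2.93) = 9.49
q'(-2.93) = -5.43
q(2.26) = 26.89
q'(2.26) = 42.53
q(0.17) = 4.00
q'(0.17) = -4.17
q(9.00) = -101.27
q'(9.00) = -4.17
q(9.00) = -101.27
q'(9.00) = -4.17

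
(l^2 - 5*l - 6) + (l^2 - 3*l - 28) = 2*l^2 - 8*l - 34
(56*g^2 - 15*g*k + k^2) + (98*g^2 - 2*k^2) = 154*g^2 - 15*g*k - k^2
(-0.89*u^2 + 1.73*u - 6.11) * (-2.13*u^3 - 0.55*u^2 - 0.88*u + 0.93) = 1.8957*u^5 - 3.1954*u^4 + 12.846*u^3 + 1.0104*u^2 + 6.9857*u - 5.6823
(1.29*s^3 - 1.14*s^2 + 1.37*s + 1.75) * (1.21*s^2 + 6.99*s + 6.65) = 1.5609*s^5 + 7.6377*s^4 + 2.2676*s^3 + 4.1128*s^2 + 21.343*s + 11.6375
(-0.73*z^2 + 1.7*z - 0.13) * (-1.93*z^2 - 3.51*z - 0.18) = 1.4089*z^4 - 0.7187*z^3 - 5.5847*z^2 + 0.1503*z + 0.0234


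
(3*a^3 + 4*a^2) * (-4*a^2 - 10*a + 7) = -12*a^5 - 46*a^4 - 19*a^3 + 28*a^2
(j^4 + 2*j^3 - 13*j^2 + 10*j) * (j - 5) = j^5 - 3*j^4 - 23*j^3 + 75*j^2 - 50*j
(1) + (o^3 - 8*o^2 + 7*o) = o^3 - 8*o^2 + 7*o + 1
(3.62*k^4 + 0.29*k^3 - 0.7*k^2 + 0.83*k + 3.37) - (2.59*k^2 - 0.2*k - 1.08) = 3.62*k^4 + 0.29*k^3 - 3.29*k^2 + 1.03*k + 4.45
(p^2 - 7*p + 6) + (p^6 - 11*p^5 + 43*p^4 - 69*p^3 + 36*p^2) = p^6 - 11*p^5 + 43*p^4 - 69*p^3 + 37*p^2 - 7*p + 6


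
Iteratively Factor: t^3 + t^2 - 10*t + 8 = (t + 4)*(t^2 - 3*t + 2) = (t - 2)*(t + 4)*(t - 1)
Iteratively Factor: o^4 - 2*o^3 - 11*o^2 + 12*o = (o - 4)*(o^3 + 2*o^2 - 3*o) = (o - 4)*(o + 3)*(o^2 - o) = (o - 4)*(o - 1)*(o + 3)*(o)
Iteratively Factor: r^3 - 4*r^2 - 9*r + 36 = (r + 3)*(r^2 - 7*r + 12) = (r - 3)*(r + 3)*(r - 4)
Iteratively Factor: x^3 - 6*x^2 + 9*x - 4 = (x - 1)*(x^2 - 5*x + 4) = (x - 1)^2*(x - 4)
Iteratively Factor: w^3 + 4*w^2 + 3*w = (w + 3)*(w^2 + w) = (w + 1)*(w + 3)*(w)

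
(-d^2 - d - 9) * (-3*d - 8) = 3*d^3 + 11*d^2 + 35*d + 72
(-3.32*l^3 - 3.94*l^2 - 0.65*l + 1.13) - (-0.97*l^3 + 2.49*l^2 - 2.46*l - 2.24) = -2.35*l^3 - 6.43*l^2 + 1.81*l + 3.37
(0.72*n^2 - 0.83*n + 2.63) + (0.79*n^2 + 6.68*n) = 1.51*n^2 + 5.85*n + 2.63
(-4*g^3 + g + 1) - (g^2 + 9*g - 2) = -4*g^3 - g^2 - 8*g + 3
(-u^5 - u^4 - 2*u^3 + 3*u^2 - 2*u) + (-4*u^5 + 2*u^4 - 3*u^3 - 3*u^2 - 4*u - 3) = -5*u^5 + u^4 - 5*u^3 - 6*u - 3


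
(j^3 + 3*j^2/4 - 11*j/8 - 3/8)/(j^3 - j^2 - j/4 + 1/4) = (8*j^2 + 14*j + 3)/(2*(4*j^2 - 1))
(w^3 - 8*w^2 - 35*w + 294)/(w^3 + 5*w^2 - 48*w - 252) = (w - 7)/(w + 6)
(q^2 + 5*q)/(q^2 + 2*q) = (q + 5)/(q + 2)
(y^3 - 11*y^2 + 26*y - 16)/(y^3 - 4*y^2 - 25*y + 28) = (y^2 - 10*y + 16)/(y^2 - 3*y - 28)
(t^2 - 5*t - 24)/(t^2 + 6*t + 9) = (t - 8)/(t + 3)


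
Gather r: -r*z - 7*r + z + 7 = r*(-z - 7) + z + 7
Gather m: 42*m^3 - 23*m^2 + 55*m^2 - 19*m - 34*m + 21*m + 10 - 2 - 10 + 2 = 42*m^3 + 32*m^2 - 32*m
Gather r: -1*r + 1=1 - r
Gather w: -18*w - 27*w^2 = -27*w^2 - 18*w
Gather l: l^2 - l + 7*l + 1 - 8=l^2 + 6*l - 7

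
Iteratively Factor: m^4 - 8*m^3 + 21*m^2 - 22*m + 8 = (m - 1)*(m^3 - 7*m^2 + 14*m - 8) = (m - 4)*(m - 1)*(m^2 - 3*m + 2) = (m - 4)*(m - 1)^2*(m - 2)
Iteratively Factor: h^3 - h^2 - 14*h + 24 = (h + 4)*(h^2 - 5*h + 6) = (h - 3)*(h + 4)*(h - 2)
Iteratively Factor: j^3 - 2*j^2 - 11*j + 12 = (j - 4)*(j^2 + 2*j - 3) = (j - 4)*(j - 1)*(j + 3)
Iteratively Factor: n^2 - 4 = (n + 2)*(n - 2)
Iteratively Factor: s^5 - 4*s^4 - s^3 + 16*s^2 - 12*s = (s - 2)*(s^4 - 2*s^3 - 5*s^2 + 6*s) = s*(s - 2)*(s^3 - 2*s^2 - 5*s + 6) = s*(s - 2)*(s - 1)*(s^2 - s - 6) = s*(s - 3)*(s - 2)*(s - 1)*(s + 2)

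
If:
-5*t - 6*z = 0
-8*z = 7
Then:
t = 21/20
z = -7/8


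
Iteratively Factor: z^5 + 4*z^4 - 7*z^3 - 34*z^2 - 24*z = (z + 1)*(z^4 + 3*z^3 - 10*z^2 - 24*z) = z*(z + 1)*(z^3 + 3*z^2 - 10*z - 24) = z*(z - 3)*(z + 1)*(z^2 + 6*z + 8) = z*(z - 3)*(z + 1)*(z + 4)*(z + 2)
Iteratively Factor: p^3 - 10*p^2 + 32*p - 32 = (p - 2)*(p^2 - 8*p + 16) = (p - 4)*(p - 2)*(p - 4)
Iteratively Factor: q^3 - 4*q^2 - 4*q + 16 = (q + 2)*(q^2 - 6*q + 8) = (q - 2)*(q + 2)*(q - 4)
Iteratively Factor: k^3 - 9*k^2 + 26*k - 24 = (k - 2)*(k^2 - 7*k + 12) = (k - 3)*(k - 2)*(k - 4)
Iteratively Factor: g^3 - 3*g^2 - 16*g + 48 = (g - 3)*(g^2 - 16) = (g - 3)*(g + 4)*(g - 4)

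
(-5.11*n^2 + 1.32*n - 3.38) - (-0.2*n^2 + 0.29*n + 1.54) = -4.91*n^2 + 1.03*n - 4.92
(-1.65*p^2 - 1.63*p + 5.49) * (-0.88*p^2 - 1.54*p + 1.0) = 1.452*p^4 + 3.9754*p^3 - 3.971*p^2 - 10.0846*p + 5.49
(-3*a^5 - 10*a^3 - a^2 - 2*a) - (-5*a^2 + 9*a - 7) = -3*a^5 - 10*a^3 + 4*a^2 - 11*a + 7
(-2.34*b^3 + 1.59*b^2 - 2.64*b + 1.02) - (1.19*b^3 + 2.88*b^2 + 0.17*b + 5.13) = -3.53*b^3 - 1.29*b^2 - 2.81*b - 4.11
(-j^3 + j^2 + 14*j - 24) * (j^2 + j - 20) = -j^5 + 35*j^3 - 30*j^2 - 304*j + 480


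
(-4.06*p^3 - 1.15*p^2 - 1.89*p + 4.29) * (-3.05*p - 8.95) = 12.383*p^4 + 39.8445*p^3 + 16.057*p^2 + 3.831*p - 38.3955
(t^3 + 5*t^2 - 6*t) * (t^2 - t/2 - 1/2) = t^5 + 9*t^4/2 - 9*t^3 + t^2/2 + 3*t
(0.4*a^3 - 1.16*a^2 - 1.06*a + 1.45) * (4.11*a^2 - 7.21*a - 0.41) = 1.644*a^5 - 7.6516*a^4 + 3.843*a^3 + 14.0777*a^2 - 10.0199*a - 0.5945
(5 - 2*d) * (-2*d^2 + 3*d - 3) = 4*d^3 - 16*d^2 + 21*d - 15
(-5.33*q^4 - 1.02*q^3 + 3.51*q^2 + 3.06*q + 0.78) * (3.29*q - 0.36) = -17.5357*q^5 - 1.437*q^4 + 11.9151*q^3 + 8.8038*q^2 + 1.4646*q - 0.2808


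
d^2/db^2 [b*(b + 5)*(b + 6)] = 6*b + 22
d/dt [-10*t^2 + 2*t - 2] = 2 - 20*t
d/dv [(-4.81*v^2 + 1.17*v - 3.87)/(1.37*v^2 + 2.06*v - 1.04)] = (-11.5115*v^2 + 20.6086*v + 6.7554)/(1.8769*v^4 + 5.6444*v^3 + 1.394*v^2 - 4.2848*v + 1.0816)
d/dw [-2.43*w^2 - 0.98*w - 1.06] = -4.86*w - 0.98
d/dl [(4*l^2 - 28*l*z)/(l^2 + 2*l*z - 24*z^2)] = 4*(-2*l*(l - 7*z)*(l + z) + (2*l - 7*z)*(l^2 + 2*l*z - 24*z^2))/(l^2 + 2*l*z - 24*z^2)^2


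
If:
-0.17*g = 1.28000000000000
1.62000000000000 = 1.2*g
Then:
No Solution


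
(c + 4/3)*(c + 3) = c^2 + 13*c/3 + 4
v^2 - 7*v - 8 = (v - 8)*(v + 1)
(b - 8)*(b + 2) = b^2 - 6*b - 16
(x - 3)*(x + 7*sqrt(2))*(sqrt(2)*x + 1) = sqrt(2)*x^3 - 3*sqrt(2)*x^2 + 15*x^2 - 45*x + 7*sqrt(2)*x - 21*sqrt(2)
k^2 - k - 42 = (k - 7)*(k + 6)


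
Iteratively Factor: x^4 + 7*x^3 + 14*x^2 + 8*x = (x + 2)*(x^3 + 5*x^2 + 4*x) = (x + 1)*(x + 2)*(x^2 + 4*x) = (x + 1)*(x + 2)*(x + 4)*(x)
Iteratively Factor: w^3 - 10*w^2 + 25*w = (w)*(w^2 - 10*w + 25) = w*(w - 5)*(w - 5)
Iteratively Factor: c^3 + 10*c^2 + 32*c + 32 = (c + 4)*(c^2 + 6*c + 8) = (c + 2)*(c + 4)*(c + 4)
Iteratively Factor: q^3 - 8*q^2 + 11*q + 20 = (q - 4)*(q^2 - 4*q - 5) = (q - 5)*(q - 4)*(q + 1)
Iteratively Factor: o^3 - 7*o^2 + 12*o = (o)*(o^2 - 7*o + 12) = o*(o - 4)*(o - 3)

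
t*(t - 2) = t^2 - 2*t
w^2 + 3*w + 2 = (w + 1)*(w + 2)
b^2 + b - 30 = (b - 5)*(b + 6)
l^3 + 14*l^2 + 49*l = l*(l + 7)^2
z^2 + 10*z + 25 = (z + 5)^2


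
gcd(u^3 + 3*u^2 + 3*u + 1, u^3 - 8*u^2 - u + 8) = u + 1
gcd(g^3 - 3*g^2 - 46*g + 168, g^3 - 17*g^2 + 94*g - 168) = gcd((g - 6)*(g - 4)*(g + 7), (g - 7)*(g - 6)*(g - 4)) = g^2 - 10*g + 24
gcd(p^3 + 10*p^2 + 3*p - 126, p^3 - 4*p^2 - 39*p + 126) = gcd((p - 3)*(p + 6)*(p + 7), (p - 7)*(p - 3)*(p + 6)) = p^2 + 3*p - 18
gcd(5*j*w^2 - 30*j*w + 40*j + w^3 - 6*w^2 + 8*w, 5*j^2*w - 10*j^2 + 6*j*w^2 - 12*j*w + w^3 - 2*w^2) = 5*j*w - 10*j + w^2 - 2*w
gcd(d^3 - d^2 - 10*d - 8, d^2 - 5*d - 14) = d + 2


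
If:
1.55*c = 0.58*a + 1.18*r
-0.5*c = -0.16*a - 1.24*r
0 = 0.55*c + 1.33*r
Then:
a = 0.00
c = 0.00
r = 0.00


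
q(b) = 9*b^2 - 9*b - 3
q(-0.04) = -2.63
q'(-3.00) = -63.00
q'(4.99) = 80.82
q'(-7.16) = -137.88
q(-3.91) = 169.78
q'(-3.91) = -79.38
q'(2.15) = 29.70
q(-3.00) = 105.00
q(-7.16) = 522.83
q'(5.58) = 91.44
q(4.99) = 176.19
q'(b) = 18*b - 9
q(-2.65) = 84.05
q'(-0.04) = -9.72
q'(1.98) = 26.64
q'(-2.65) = -56.70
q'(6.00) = 99.00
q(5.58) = 227.01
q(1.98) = 14.46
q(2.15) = 19.25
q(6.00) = 267.00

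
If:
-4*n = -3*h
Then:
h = 4*n/3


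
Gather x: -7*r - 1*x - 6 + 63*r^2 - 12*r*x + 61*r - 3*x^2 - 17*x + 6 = 63*r^2 + 54*r - 3*x^2 + x*(-12*r - 18)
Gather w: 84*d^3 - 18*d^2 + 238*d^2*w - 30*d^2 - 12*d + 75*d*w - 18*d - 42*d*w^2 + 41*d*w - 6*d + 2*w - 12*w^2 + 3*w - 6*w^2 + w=84*d^3 - 48*d^2 - 36*d + w^2*(-42*d - 18) + w*(238*d^2 + 116*d + 6)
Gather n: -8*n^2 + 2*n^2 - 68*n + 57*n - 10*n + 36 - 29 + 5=-6*n^2 - 21*n + 12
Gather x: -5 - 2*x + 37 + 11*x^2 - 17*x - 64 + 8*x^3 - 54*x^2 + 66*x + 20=8*x^3 - 43*x^2 + 47*x - 12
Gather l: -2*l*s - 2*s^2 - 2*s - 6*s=-2*l*s - 2*s^2 - 8*s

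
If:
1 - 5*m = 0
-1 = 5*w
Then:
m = 1/5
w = -1/5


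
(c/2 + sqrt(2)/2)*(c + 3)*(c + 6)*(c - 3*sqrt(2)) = c^4/2 - sqrt(2)*c^3 + 9*c^3/2 - 9*sqrt(2)*c^2 + 6*c^2 - 27*c - 18*sqrt(2)*c - 54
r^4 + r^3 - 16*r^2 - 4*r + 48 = (r - 3)*(r - 2)*(r + 2)*(r + 4)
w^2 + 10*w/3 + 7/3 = (w + 1)*(w + 7/3)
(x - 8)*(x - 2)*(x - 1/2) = x^3 - 21*x^2/2 + 21*x - 8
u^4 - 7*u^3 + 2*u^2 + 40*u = u*(u - 5)*(u - 4)*(u + 2)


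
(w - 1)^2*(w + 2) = w^3 - 3*w + 2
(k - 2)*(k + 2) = k^2 - 4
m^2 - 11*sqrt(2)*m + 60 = (m - 6*sqrt(2))*(m - 5*sqrt(2))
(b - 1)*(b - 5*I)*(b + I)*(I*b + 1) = I*b^4 + 5*b^3 - I*b^3 - 5*b^2 + I*b^2 + 5*b - I*b - 5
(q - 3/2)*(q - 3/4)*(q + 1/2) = q^3 - 7*q^2/4 + 9/16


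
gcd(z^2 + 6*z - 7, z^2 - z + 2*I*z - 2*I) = z - 1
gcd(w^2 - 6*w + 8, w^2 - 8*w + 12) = w - 2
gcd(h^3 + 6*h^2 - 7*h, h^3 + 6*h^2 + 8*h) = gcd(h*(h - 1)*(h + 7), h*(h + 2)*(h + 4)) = h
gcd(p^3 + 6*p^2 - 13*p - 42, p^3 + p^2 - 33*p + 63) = p^2 + 4*p - 21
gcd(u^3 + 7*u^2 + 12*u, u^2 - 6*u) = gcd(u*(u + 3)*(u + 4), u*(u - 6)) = u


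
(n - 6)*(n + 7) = n^2 + n - 42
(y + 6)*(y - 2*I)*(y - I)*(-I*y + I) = -I*y^4 - 3*y^3 - 5*I*y^3 - 15*y^2 + 8*I*y^2 + 18*y + 10*I*y - 12*I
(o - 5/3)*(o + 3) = o^2 + 4*o/3 - 5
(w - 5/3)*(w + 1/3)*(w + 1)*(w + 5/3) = w^4 + 4*w^3/3 - 22*w^2/9 - 100*w/27 - 25/27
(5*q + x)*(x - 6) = 5*q*x - 30*q + x^2 - 6*x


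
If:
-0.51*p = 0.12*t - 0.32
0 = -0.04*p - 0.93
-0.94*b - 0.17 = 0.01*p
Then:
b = 0.07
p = -23.25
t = 101.48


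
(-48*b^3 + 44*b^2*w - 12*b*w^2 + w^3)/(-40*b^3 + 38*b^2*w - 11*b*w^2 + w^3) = (-6*b + w)/(-5*b + w)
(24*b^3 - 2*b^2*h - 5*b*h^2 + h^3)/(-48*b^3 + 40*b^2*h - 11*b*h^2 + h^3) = (-2*b - h)/(4*b - h)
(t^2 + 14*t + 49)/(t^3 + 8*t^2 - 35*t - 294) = 1/(t - 6)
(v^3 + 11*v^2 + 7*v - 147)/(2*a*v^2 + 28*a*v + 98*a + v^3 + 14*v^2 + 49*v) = (v - 3)/(2*a + v)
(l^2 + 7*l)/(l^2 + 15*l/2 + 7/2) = 2*l/(2*l + 1)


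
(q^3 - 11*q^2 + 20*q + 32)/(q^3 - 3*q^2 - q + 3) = (q^2 - 12*q + 32)/(q^2 - 4*q + 3)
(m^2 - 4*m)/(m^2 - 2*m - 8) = m/(m + 2)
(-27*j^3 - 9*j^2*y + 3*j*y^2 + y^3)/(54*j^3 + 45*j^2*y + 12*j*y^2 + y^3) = (-3*j + y)/(6*j + y)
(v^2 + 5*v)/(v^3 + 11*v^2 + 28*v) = (v + 5)/(v^2 + 11*v + 28)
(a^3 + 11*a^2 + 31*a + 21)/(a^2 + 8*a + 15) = (a^2 + 8*a + 7)/(a + 5)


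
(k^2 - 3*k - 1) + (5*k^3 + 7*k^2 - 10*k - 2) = 5*k^3 + 8*k^2 - 13*k - 3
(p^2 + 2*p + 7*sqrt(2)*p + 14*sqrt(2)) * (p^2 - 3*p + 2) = p^4 - p^3 + 7*sqrt(2)*p^3 - 7*sqrt(2)*p^2 - 4*p^2 - 28*sqrt(2)*p + 4*p + 28*sqrt(2)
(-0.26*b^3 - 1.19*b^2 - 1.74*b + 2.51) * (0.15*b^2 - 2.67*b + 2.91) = -0.039*b^5 + 0.5157*b^4 + 2.1597*b^3 + 1.5594*b^2 - 11.7651*b + 7.3041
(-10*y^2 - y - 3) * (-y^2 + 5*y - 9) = 10*y^4 - 49*y^3 + 88*y^2 - 6*y + 27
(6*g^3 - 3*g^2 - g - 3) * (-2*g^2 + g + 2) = -12*g^5 + 12*g^4 + 11*g^3 - g^2 - 5*g - 6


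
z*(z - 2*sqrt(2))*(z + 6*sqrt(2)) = z^3 + 4*sqrt(2)*z^2 - 24*z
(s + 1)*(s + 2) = s^2 + 3*s + 2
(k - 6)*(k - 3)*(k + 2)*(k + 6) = k^4 - k^3 - 42*k^2 + 36*k + 216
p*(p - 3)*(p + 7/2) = p^3 + p^2/2 - 21*p/2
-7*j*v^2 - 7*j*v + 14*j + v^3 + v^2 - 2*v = (-7*j + v)*(v - 1)*(v + 2)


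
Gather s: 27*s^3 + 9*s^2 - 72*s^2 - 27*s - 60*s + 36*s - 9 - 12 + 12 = 27*s^3 - 63*s^2 - 51*s - 9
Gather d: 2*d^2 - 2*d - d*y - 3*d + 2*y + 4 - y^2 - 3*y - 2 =2*d^2 + d*(-y - 5) - y^2 - y + 2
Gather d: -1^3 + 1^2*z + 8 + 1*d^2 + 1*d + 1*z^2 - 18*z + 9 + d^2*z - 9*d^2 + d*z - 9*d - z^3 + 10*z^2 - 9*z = d^2*(z - 8) + d*(z - 8) - z^3 + 11*z^2 - 26*z + 16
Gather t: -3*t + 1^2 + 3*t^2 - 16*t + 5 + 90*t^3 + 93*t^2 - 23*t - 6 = 90*t^3 + 96*t^2 - 42*t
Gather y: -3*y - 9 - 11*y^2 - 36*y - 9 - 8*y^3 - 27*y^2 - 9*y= -8*y^3 - 38*y^2 - 48*y - 18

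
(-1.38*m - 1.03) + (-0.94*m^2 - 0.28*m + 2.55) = -0.94*m^2 - 1.66*m + 1.52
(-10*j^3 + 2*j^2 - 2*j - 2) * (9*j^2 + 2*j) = -90*j^5 - 2*j^4 - 14*j^3 - 22*j^2 - 4*j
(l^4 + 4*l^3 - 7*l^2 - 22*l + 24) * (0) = 0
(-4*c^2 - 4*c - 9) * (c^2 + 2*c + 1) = -4*c^4 - 12*c^3 - 21*c^2 - 22*c - 9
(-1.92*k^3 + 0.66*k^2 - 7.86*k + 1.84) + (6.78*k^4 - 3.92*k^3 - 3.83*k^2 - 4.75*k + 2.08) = 6.78*k^4 - 5.84*k^3 - 3.17*k^2 - 12.61*k + 3.92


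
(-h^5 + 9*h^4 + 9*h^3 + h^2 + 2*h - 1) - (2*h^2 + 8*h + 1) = -h^5 + 9*h^4 + 9*h^3 - h^2 - 6*h - 2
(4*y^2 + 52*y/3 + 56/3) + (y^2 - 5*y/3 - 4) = 5*y^2 + 47*y/3 + 44/3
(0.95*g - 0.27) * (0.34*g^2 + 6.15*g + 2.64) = 0.323*g^3 + 5.7507*g^2 + 0.8475*g - 0.7128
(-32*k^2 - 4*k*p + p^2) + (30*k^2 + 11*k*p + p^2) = -2*k^2 + 7*k*p + 2*p^2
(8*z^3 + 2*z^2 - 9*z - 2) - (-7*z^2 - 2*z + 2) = 8*z^3 + 9*z^2 - 7*z - 4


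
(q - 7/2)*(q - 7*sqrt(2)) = q^2 - 7*sqrt(2)*q - 7*q/2 + 49*sqrt(2)/2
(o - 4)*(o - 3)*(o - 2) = o^3 - 9*o^2 + 26*o - 24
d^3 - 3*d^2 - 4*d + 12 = (d - 3)*(d - 2)*(d + 2)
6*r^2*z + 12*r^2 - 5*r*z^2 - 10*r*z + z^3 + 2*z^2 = (-3*r + z)*(-2*r + z)*(z + 2)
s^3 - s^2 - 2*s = s*(s - 2)*(s + 1)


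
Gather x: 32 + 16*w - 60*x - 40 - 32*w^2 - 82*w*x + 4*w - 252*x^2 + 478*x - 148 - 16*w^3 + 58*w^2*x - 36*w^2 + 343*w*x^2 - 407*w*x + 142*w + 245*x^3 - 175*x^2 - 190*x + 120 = -16*w^3 - 68*w^2 + 162*w + 245*x^3 + x^2*(343*w - 427) + x*(58*w^2 - 489*w + 228) - 36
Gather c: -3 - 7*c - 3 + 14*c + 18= 7*c + 12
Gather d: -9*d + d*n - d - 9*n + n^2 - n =d*(n - 10) + n^2 - 10*n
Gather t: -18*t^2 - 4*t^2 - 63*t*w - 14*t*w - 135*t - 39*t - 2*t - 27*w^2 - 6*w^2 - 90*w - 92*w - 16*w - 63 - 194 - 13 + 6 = -22*t^2 + t*(-77*w - 176) - 33*w^2 - 198*w - 264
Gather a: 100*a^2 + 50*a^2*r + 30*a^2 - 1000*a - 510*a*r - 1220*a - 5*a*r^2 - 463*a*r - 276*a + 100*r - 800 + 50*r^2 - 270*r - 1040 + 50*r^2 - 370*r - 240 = a^2*(50*r + 130) + a*(-5*r^2 - 973*r - 2496) + 100*r^2 - 540*r - 2080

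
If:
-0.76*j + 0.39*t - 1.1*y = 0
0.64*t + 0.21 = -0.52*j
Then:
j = -1.02147417295415*y - 0.118833430063842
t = 0.829947765525247*y - 0.231572838073128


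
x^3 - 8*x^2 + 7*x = x*(x - 7)*(x - 1)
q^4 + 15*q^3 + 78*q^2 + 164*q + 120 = (q + 2)^2*(q + 5)*(q + 6)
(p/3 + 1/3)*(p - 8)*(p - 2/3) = p^3/3 - 23*p^2/9 - 10*p/9 + 16/9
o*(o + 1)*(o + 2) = o^3 + 3*o^2 + 2*o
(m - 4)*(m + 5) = m^2 + m - 20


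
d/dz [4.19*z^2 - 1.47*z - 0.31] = 8.38*z - 1.47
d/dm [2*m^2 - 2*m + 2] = 4*m - 2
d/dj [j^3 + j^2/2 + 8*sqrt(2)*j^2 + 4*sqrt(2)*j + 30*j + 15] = 3*j^2 + j + 16*sqrt(2)*j + 4*sqrt(2) + 30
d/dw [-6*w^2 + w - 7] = 1 - 12*w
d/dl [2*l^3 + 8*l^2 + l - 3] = 6*l^2 + 16*l + 1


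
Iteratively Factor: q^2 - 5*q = (q - 5)*(q)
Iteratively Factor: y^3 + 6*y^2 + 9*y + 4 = (y + 4)*(y^2 + 2*y + 1) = (y + 1)*(y + 4)*(y + 1)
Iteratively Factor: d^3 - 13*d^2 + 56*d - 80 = (d - 4)*(d^2 - 9*d + 20) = (d - 4)^2*(d - 5)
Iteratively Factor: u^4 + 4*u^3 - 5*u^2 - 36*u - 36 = (u + 2)*(u^3 + 2*u^2 - 9*u - 18) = (u + 2)^2*(u^2 - 9) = (u - 3)*(u + 2)^2*(u + 3)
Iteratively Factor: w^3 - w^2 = (w)*(w^2 - w) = w*(w - 1)*(w)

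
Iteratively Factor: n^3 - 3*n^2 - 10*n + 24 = (n - 2)*(n^2 - n - 12) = (n - 2)*(n + 3)*(n - 4)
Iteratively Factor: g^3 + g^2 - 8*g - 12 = (g - 3)*(g^2 + 4*g + 4) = (g - 3)*(g + 2)*(g + 2)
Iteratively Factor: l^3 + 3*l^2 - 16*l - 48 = (l + 3)*(l^2 - 16) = (l + 3)*(l + 4)*(l - 4)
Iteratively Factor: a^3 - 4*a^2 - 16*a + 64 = (a - 4)*(a^2 - 16) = (a - 4)^2*(a + 4)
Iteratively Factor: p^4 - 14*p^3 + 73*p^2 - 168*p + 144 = (p - 3)*(p^3 - 11*p^2 + 40*p - 48) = (p - 4)*(p - 3)*(p^2 - 7*p + 12) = (p - 4)^2*(p - 3)*(p - 3)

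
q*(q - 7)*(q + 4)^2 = q^4 + q^3 - 40*q^2 - 112*q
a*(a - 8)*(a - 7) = a^3 - 15*a^2 + 56*a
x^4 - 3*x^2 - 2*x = x*(x - 2)*(x + 1)^2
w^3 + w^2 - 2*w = w*(w - 1)*(w + 2)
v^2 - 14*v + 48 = (v - 8)*(v - 6)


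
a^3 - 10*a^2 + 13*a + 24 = (a - 8)*(a - 3)*(a + 1)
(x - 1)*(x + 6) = x^2 + 5*x - 6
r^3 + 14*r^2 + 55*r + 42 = (r + 1)*(r + 6)*(r + 7)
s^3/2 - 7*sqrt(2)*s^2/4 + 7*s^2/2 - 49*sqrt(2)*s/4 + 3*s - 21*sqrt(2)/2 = (s/2 + 1/2)*(s + 6)*(s - 7*sqrt(2)/2)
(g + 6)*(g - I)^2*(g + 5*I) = g^4 + 6*g^3 + 3*I*g^3 + 9*g^2 + 18*I*g^2 + 54*g - 5*I*g - 30*I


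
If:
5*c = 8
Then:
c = 8/5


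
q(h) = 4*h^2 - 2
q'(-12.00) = -96.00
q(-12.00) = 574.00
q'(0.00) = 0.00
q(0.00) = -2.00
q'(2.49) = 19.92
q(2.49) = 22.80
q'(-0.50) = -4.00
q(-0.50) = -1.00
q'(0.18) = 1.44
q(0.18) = -1.87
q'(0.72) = 5.76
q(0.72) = 0.07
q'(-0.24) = -1.92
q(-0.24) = -1.77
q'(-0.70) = -5.60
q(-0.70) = -0.04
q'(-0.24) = -1.92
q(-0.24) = -1.77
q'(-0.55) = -4.40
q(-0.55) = -0.79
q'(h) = 8*h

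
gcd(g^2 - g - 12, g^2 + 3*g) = g + 3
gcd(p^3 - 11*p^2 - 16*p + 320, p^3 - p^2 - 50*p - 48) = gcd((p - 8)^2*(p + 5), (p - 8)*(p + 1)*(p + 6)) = p - 8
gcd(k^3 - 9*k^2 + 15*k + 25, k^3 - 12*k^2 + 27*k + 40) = k^2 - 4*k - 5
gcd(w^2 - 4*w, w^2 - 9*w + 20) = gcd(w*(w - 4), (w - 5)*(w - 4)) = w - 4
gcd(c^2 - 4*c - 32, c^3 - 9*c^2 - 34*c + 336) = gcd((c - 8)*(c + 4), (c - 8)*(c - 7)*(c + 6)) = c - 8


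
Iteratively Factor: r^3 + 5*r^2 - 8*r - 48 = (r - 3)*(r^2 + 8*r + 16) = (r - 3)*(r + 4)*(r + 4)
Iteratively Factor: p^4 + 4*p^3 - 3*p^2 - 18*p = (p + 3)*(p^3 + p^2 - 6*p) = (p - 2)*(p + 3)*(p^2 + 3*p) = (p - 2)*(p + 3)^2*(p)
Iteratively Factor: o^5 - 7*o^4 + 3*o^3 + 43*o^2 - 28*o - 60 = (o - 3)*(o^4 - 4*o^3 - 9*o^2 + 16*o + 20) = (o - 3)*(o + 2)*(o^3 - 6*o^2 + 3*o + 10) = (o - 3)*(o - 2)*(o + 2)*(o^2 - 4*o - 5) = (o - 3)*(o - 2)*(o + 1)*(o + 2)*(o - 5)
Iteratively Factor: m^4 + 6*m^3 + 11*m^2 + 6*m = (m + 3)*(m^3 + 3*m^2 + 2*m) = (m + 2)*(m + 3)*(m^2 + m) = (m + 1)*(m + 2)*(m + 3)*(m)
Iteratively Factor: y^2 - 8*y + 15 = (y - 5)*(y - 3)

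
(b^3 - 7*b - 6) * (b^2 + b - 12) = b^5 + b^4 - 19*b^3 - 13*b^2 + 78*b + 72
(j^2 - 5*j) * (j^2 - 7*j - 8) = j^4 - 12*j^3 + 27*j^2 + 40*j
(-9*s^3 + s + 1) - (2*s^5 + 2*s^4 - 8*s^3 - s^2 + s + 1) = -2*s^5 - 2*s^4 - s^3 + s^2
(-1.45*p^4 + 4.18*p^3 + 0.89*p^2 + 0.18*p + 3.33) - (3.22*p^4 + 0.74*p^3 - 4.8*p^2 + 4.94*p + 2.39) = -4.67*p^4 + 3.44*p^3 + 5.69*p^2 - 4.76*p + 0.94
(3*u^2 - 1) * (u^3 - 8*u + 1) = 3*u^5 - 25*u^3 + 3*u^2 + 8*u - 1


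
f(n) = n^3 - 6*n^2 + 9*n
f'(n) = 3*n^2 - 12*n + 9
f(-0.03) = -0.28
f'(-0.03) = 9.36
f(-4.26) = -224.53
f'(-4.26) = 114.56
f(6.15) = 61.02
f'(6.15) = 48.67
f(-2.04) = -51.82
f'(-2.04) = 45.96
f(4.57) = 11.26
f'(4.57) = 16.81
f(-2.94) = -103.73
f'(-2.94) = 70.21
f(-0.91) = -13.91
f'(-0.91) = 22.40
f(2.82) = 0.09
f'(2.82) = -0.98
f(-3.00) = -108.00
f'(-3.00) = 72.00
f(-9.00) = -1296.00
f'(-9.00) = 360.00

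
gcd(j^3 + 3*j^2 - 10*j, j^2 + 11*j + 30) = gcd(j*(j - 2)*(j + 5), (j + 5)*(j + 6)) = j + 5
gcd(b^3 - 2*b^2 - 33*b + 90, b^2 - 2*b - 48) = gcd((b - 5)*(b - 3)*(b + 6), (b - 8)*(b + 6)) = b + 6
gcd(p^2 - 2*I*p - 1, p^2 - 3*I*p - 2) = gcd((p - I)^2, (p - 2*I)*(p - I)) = p - I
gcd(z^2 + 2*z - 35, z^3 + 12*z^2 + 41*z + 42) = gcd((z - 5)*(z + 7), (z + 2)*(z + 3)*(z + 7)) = z + 7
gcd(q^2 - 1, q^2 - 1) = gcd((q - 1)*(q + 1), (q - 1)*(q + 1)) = q^2 - 1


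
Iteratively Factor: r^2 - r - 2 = (r + 1)*(r - 2)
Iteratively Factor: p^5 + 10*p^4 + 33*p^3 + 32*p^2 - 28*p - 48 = (p + 3)*(p^4 + 7*p^3 + 12*p^2 - 4*p - 16) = (p + 2)*(p + 3)*(p^3 + 5*p^2 + 2*p - 8) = (p + 2)*(p + 3)*(p + 4)*(p^2 + p - 2) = (p - 1)*(p + 2)*(p + 3)*(p + 4)*(p + 2)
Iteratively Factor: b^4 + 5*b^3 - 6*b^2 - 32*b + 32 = (b + 4)*(b^3 + b^2 - 10*b + 8) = (b - 1)*(b + 4)*(b^2 + 2*b - 8) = (b - 1)*(b + 4)^2*(b - 2)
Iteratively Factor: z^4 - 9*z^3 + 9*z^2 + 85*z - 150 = (z - 5)*(z^3 - 4*z^2 - 11*z + 30) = (z - 5)^2*(z^2 + z - 6) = (z - 5)^2*(z - 2)*(z + 3)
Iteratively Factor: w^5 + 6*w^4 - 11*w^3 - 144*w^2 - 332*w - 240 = (w + 2)*(w^4 + 4*w^3 - 19*w^2 - 106*w - 120) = (w + 2)^2*(w^3 + 2*w^2 - 23*w - 60) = (w + 2)^2*(w + 4)*(w^2 - 2*w - 15) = (w - 5)*(w + 2)^2*(w + 4)*(w + 3)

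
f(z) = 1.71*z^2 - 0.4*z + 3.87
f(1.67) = 7.97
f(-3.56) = 26.97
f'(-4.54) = -15.93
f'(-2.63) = -9.39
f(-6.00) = 67.83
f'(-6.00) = -20.92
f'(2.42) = 7.88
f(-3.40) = 25.00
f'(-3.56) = -12.58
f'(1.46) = 4.59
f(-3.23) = 23.00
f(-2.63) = 16.75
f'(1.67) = 5.31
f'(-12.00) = -41.44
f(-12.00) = 254.91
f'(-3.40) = -12.03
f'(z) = 3.42*z - 0.4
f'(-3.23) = -11.45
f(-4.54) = 40.93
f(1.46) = 6.93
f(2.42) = 12.92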